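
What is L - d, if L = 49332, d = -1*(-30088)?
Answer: 19244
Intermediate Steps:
d = 30088
L - d = 49332 - 1*30088 = 49332 - 30088 = 19244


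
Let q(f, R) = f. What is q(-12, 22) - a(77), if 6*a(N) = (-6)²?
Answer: -18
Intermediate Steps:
a(N) = 6 (a(N) = (⅙)*(-6)² = (⅙)*36 = 6)
q(-12, 22) - a(77) = -12 - 1*6 = -12 - 6 = -18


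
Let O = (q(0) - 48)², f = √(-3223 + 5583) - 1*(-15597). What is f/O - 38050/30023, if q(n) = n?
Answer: 42289059/7685888 + √590/1152 ≈ 5.5233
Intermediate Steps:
f = 15597 + 2*√590 (f = √2360 + 15597 = 2*√590 + 15597 = 15597 + 2*√590 ≈ 15646.)
O = 2304 (O = (0 - 48)² = (-48)² = 2304)
f/O - 38050/30023 = (15597 + 2*√590)/2304 - 38050/30023 = (15597 + 2*√590)*(1/2304) - 38050*1/30023 = (1733/256 + √590/1152) - 38050/30023 = 42289059/7685888 + √590/1152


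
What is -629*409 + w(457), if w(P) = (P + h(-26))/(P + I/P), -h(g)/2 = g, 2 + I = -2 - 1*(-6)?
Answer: -53728984498/208851 ≈ -2.5726e+5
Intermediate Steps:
I = 2 (I = -2 + (-2 - 1*(-6)) = -2 + (-2 + 6) = -2 + 4 = 2)
h(g) = -2*g
w(P) = (52 + P)/(P + 2/P) (w(P) = (P - 2*(-26))/(P + 2/P) = (P + 52)/(P + 2/P) = (52 + P)/(P + 2/P))
-629*409 + w(457) = -629*409 + 457*(52 + 457)/(2 + 457**2) = -257261 + 457*509/(2 + 208849) = -257261 + 457*509/208851 = -257261 + 457*(1/208851)*509 = -257261 + 232613/208851 = -53728984498/208851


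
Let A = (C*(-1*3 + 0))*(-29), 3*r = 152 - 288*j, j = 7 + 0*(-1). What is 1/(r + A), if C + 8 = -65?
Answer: -3/20917 ≈ -0.00014342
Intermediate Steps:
C = -73 (C = -8 - 65 = -73)
j = 7 (j = 7 + 0 = 7)
r = -1864/3 (r = (152 - 288*7)/3 = (152 - 2016)/3 = (⅓)*(-1864) = -1864/3 ≈ -621.33)
A = -6351 (A = -73*(-1*3 + 0)*(-29) = -73*(-3 + 0)*(-29) = -73*(-3)*(-29) = 219*(-29) = -6351)
1/(r + A) = 1/(-1864/3 - 6351) = 1/(-20917/3) = -3/20917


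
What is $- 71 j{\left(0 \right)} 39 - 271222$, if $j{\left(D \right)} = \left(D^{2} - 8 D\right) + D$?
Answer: $-271222$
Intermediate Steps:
$j{\left(D \right)} = D^{2} - 7 D$
$- 71 j{\left(0 \right)} 39 - 271222 = - 71 \cdot 0 \left(-7 + 0\right) 39 - 271222 = - 71 \cdot 0 \left(-7\right) 39 - 271222 = \left(-71\right) 0 \cdot 39 - 271222 = 0 \cdot 39 - 271222 = 0 - 271222 = -271222$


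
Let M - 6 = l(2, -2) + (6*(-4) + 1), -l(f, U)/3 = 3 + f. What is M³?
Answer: -32768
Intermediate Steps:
l(f, U) = -9 - 3*f (l(f, U) = -3*(3 + f) = -9 - 3*f)
M = -32 (M = 6 + ((-9 - 3*2) + (6*(-4) + 1)) = 6 + ((-9 - 6) + (-24 + 1)) = 6 + (-15 - 23) = 6 - 38 = -32)
M³ = (-32)³ = -32768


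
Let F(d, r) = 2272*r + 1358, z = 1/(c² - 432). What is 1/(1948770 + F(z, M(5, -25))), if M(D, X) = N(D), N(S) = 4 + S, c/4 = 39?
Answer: 1/1970576 ≈ 5.0747e-7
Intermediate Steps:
c = 156 (c = 4*39 = 156)
M(D, X) = 4 + D
z = 1/23904 (z = 1/(156² - 432) = 1/(24336 - 432) = 1/23904 ≈ 4.1834e-5)
F(d, r) = 1358 + 2272*r
1/(1948770 + F(z, M(5, -25))) = 1/(1948770 + (1358 + 2272*(4 + 5))) = 1/(1948770 + (1358 + 2272*9)) = 1/(1948770 + (1358 + 20448)) = 1/(1948770 + 21806) = 1/1970576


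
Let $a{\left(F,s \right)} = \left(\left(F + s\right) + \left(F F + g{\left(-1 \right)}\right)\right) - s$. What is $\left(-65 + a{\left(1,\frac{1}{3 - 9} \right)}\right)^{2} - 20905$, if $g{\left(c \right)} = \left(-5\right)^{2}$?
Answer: $-19461$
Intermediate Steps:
$g{\left(c \right)} = 25$
$a{\left(F,s \right)} = 25 + F + F^{2}$ ($a{\left(F,s \right)} = \left(\left(F + s\right) + \left(F F + 25\right)\right) - s = \left(\left(F + s\right) + \left(F^{2} + 25\right)\right) - s = \left(\left(F + s\right) + \left(25 + F^{2}\right)\right) - s = \left(25 + F + s + F^{2}\right) - s = 25 + F + F^{2}$)
$\left(-65 + a{\left(1,\frac{1}{3 - 9} \right)}\right)^{2} - 20905 = \left(-65 + \left(25 + 1 + 1^{2}\right)\right)^{2} - 20905 = \left(-65 + \left(25 + 1 + 1\right)\right)^{2} - 20905 = \left(-65 + 27\right)^{2} - 20905 = \left(-38\right)^{2} - 20905 = 1444 - 20905 = -19461$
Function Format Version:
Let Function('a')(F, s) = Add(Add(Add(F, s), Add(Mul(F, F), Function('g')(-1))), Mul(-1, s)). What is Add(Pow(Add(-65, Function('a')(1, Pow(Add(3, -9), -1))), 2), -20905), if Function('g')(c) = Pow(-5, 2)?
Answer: -19461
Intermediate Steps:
Function('g')(c) = 25
Function('a')(F, s) = Add(25, F, Pow(F, 2)) (Function('a')(F, s) = Add(Add(Add(F, s), Add(Mul(F, F), 25)), Mul(-1, s)) = Add(Add(Add(F, s), Add(Pow(F, 2), 25)), Mul(-1, s)) = Add(Add(Add(F, s), Add(25, Pow(F, 2))), Mul(-1, s)) = Add(Add(25, F, s, Pow(F, 2)), Mul(-1, s)) = Add(25, F, Pow(F, 2)))
Add(Pow(Add(-65, Function('a')(1, Pow(Add(3, -9), -1))), 2), -20905) = Add(Pow(Add(-65, Add(25, 1, Pow(1, 2))), 2), -20905) = Add(Pow(Add(-65, Add(25, 1, 1)), 2), -20905) = Add(Pow(Add(-65, 27), 2), -20905) = Add(Pow(-38, 2), -20905) = Add(1444, -20905) = -19461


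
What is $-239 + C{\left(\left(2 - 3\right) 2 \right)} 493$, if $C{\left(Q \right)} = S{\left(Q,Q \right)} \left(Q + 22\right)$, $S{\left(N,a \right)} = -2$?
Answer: $-19959$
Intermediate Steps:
$C{\left(Q \right)} = -44 - 2 Q$ ($C{\left(Q \right)} = - 2 \left(Q + 22\right) = - 2 \left(22 + Q\right) = -44 - 2 Q$)
$-239 + C{\left(\left(2 - 3\right) 2 \right)} 493 = -239 + \left(-44 - 2 \left(2 - 3\right) 2\right) 493 = -239 + \left(-44 - 2 \left(\left(-1\right) 2\right)\right) 493 = -239 + \left(-44 - -4\right) 493 = -239 + \left(-44 + 4\right) 493 = -239 - 19720 = -19959$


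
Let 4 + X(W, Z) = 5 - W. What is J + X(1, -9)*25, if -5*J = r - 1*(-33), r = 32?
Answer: -13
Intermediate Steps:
X(W, Z) = 1 - W (X(W, Z) = -4 + (5 - W) = 1 - W)
J = -13 (J = -(32 - 1*(-33))/5 = -(32 + 33)/5 = -⅕*65 = -13)
J + X(1, -9)*25 = -13 + (1 - 1*1)*25 = -13 + (1 - 1)*25 = -13 + 0*25 = -13 + 0 = -13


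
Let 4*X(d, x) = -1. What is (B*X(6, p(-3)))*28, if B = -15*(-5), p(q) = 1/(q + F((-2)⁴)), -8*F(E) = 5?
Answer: -525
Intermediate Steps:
F(E) = -5/8 (F(E) = -⅛*5 = -5/8)
p(q) = 1/(-5/8 + q) (p(q) = 1/(q - 5/8) = 1/(-5/8 + q))
X(d, x) = -¼ (X(d, x) = (¼)*(-1) = -¼)
B = 75
(B*X(6, p(-3)))*28 = (75*(-¼))*28 = -75/4*28 = -525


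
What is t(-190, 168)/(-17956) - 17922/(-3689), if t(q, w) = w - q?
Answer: 160243385/33119842 ≈ 4.8383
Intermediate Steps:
t(-190, 168)/(-17956) - 17922/(-3689) = (168 - 1*(-190))/(-17956) - 17922/(-3689) = (168 + 190)*(-1/17956) - 17922*(-1/3689) = 358*(-1/17956) + 17922/3689 = -179/8978 + 17922/3689 = 160243385/33119842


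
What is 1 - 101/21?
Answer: -80/21 ≈ -3.8095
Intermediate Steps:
1 - 101/21 = -80/21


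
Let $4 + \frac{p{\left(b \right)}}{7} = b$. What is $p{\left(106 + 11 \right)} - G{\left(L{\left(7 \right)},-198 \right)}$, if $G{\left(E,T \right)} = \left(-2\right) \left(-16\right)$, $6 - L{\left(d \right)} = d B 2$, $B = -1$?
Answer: $759$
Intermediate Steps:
$L{\left(d \right)} = 6 + 2 d$ ($L{\left(d \right)} = 6 - d \left(-1\right) 2 = 6 - - d 2 = 6 - - 2 d = 6 + 2 d$)
$G{\left(E,T \right)} = 32$
$p{\left(b \right)} = -28 + 7 b$
$p{\left(106 + 11 \right)} - G{\left(L{\left(7 \right)},-198 \right)} = \left(-28 + 7 \left(106 + 11\right)\right) - 32 = \left(-28 + 7 \cdot 117\right) - 32 = \left(-28 + 819\right) - 32 = 791 - 32 = 759$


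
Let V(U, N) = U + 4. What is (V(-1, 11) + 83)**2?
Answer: 7396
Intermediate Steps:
V(U, N) = 4 + U
(V(-1, 11) + 83)**2 = ((4 - 1) + 83)**2 = (3 + 83)**2 = 86**2 = 7396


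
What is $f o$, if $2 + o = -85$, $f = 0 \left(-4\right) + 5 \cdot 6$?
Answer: $-2610$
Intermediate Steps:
$f = 30$ ($f = 0 + 30 = 30$)
$o = -87$ ($o = -2 - 85 = -87$)
$f o = 30 \left(-87\right) = -2610$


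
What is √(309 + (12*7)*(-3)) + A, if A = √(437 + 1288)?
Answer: √57 + 5*√69 ≈ 49.083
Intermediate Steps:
A = 5*√69 (A = √1725 = 5*√69 ≈ 41.533)
√(309 + (12*7)*(-3)) + A = √(309 + (12*7)*(-3)) + 5*√69 = √(309 + 84*(-3)) + 5*√69 = √(309 - 252) + 5*√69 = √57 + 5*√69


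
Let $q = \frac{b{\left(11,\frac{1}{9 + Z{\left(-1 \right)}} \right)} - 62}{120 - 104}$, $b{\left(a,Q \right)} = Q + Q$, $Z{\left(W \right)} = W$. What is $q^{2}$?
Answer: $\frac{61009}{4096} \approx 14.895$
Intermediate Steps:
$b{\left(a,Q \right)} = 2 Q$
$q = - \frac{247}{64}$ ($q = \frac{\frac{2}{9 - 1} - 62}{120 - 104} = \frac{\frac{2}{8} - 62}{16} = \left(2 \cdot \frac{1}{8} - 62\right) \frac{1}{16} = \left(\frac{1}{4} - 62\right) \frac{1}{16} = \left(- \frac{247}{4}\right) \frac{1}{16} = - \frac{247}{64} \approx -3.8594$)
$q^{2} = \left(- \frac{247}{64}\right)^{2} = \frac{61009}{4096}$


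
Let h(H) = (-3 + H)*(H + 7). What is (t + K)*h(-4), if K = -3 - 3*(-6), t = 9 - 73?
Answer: 1029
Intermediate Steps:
h(H) = (-3 + H)*(7 + H)
t = -64
K = 15 (K = -3 + 18 = 15)
(t + K)*h(-4) = (-64 + 15)*(-21 + (-4)**2 + 4*(-4)) = -49*(-21 + 16 - 16) = -49*(-21) = 1029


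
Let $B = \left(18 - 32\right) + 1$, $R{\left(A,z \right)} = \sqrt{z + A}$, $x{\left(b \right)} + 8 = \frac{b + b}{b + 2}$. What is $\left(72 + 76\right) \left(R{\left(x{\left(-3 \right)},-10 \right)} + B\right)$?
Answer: $-1924 + 296 i \sqrt{3} \approx -1924.0 + 512.69 i$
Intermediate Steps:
$x{\left(b \right)} = -8 + \frac{2 b}{2 + b}$ ($x{\left(b \right)} = -8 + \frac{b + b}{b + 2} = -8 + \frac{2 b}{2 + b}$)
$R{\left(A,z \right)} = \sqrt{A + z}$
$B = -13$ ($B = -14 + 1 = -13$)
$\left(72 + 76\right) \left(R{\left(x{\left(-3 \right)},-10 \right)} + B\right) = \left(72 + 76\right) \left(\sqrt{\frac{2 \left(-8 - -9\right)}{2 - 3} - 10} - 13\right) = 148 \left(\sqrt{\frac{2 \left(-8 + 9\right)}{-1} - 10} - 13\right) = 148 \left(\sqrt{2 \left(-1\right) 1 - 10} - 13\right) = 148 \left(\sqrt{-2 - 10} - 13\right) = 148 \left(\sqrt{-12} - 13\right) = 148 \left(2 i \sqrt{3} - 13\right) = 148 \left(-13 + 2 i \sqrt{3}\right) = -1924 + 296 i \sqrt{3}$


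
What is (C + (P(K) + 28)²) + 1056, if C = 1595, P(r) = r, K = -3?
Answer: 3276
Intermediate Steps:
(C + (P(K) + 28)²) + 1056 = (1595 + (-3 + 28)²) + 1056 = (1595 + 25²) + 1056 = (1595 + 625) + 1056 = 2220 + 1056 = 3276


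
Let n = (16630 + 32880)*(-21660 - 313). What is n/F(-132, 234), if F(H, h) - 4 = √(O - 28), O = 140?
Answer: 543941615/12 - 543941615*√7/12 ≈ -7.4599e+7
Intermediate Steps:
F(H, h) = 4 + 4*√7 (F(H, h) = 4 + √(140 - 28) = 4 + √112 = 4 + 4*√7)
n = -1087883230 (n = 49510*(-21973) = -1087883230)
n/F(-132, 234) = -1087883230/(4 + 4*√7)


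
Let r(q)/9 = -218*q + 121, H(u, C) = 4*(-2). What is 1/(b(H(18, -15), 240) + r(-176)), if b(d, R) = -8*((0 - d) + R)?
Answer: 1/344417 ≈ 2.9035e-6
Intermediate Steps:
H(u, C) = -8
r(q) = 1089 - 1962*q (r(q) = 9*(-218*q + 121) = 9*(121 - 218*q) = 1089 - 1962*q)
b(d, R) = -8*R + 8*d (b(d, R) = -8*(-d + R) = -8*(R - d) = -8*R + 8*d)
1/(b(H(18, -15), 240) + r(-176)) = 1/((-8*240 + 8*(-8)) + (1089 - 1962*(-176))) = 1/((-1920 - 64) + (1089 + 345312)) = 1/(-1984 + 346401) = 1/344417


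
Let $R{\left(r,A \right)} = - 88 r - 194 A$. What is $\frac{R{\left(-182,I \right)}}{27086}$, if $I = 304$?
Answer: $- \frac{21480}{13543} \approx -1.5861$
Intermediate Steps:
$R{\left(r,A \right)} = - 194 A - 88 r$
$\frac{R{\left(-182,I \right)}}{27086} = \frac{\left(-194\right) 304 - -16016}{27086} = \left(-58976 + 16016\right) \frac{1}{27086} = \left(-42960\right) \frac{1}{27086} = - \frac{21480}{13543}$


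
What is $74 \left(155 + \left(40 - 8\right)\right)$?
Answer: $13838$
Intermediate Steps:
$74 \left(155 + \left(40 - 8\right)\right) = 74 \left(155 + 32\right) = 74 \cdot 187 = 13838$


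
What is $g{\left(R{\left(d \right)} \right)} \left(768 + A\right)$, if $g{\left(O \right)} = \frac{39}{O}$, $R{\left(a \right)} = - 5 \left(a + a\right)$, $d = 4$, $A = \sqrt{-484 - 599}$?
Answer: $- \frac{3744}{5} - \frac{741 i \sqrt{3}}{40} \approx -748.8 - 32.086 i$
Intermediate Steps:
$A = 19 i \sqrt{3}$ ($A = \sqrt{-1083} = 19 i \sqrt{3} \approx 32.909 i$)
$R{\left(a \right)} = - 10 a$ ($R{\left(a \right)} = - 5 \cdot 2 a = - 10 a$)
$g{\left(R{\left(d \right)} \right)} \left(768 + A\right) = \frac{39}{\left(-10\right) 4} \left(768 + 19 i \sqrt{3}\right) = \frac{39}{-40} \left(768 + 19 i \sqrt{3}\right) = 39 \left(- \frac{1}{40}\right) \left(768 + 19 i \sqrt{3}\right) = - \frac{39 \left(768 + 19 i \sqrt{3}\right)}{40} = - \frac{3744}{5} - \frac{741 i \sqrt{3}}{40}$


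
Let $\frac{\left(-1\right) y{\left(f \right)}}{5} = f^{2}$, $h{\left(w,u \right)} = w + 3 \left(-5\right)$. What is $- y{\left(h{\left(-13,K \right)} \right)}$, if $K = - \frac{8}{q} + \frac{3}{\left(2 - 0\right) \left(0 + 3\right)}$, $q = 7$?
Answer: $3920$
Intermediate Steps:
$K = - \frac{9}{14}$ ($K = - \frac{8}{7} + \frac{3}{\left(2 - 0\right) \left(0 + 3\right)} = \left(-8\right) \frac{1}{7} + \frac{3}{\left(2 + 0\right) 3} = - \frac{8}{7} + \frac{3}{2 \cdot 3} = - \frac{8}{7} + \frac{3}{6} = - \frac{8}{7} + 3 \cdot \frac{1}{6} = - \frac{8}{7} + \frac{1}{2} = - \frac{9}{14} \approx -0.64286$)
$h{\left(w,u \right)} = -15 + w$ ($h{\left(w,u \right)} = w - 15 = -15 + w$)
$y{\left(f \right)} = - 5 f^{2}$
$- y{\left(h{\left(-13,K \right)} \right)} = - \left(-5\right) \left(-15 - 13\right)^{2} = - \left(-5\right) \left(-28\right)^{2} = - \left(-5\right) 784 = \left(-1\right) \left(-3920\right) = 3920$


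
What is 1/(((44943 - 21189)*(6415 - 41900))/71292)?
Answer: -11882/140485115 ≈ -8.4578e-5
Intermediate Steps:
1/(((44943 - 21189)*(6415 - 41900))/71292) = 1/((23754*(-35485))*(1/71292)) = 1/(-842910690*1/71292) = 1/(-140485115/11882) = -11882/140485115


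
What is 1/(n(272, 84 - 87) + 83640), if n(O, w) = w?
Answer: 1/83637 ≈ 1.1956e-5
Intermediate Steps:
1/(n(272, 84 - 87) + 83640) = 1/((84 - 87) + 83640) = 1/(-3 + 83640) = 1/83637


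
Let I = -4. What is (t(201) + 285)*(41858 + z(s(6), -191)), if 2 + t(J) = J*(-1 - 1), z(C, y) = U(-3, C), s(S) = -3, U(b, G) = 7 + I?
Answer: -4981459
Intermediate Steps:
U(b, G) = 3 (U(b, G) = 7 - 4 = 3)
z(C, y) = 3
t(J) = -2 - 2*J (t(J) = -2 + J*(-1 - 1) = -2 + J*(-2) = -2 - 2*J)
(t(201) + 285)*(41858 + z(s(6), -191)) = ((-2 - 2*201) + 285)*(41858 + 3) = ((-2 - 402) + 285)*41861 = (-404 + 285)*41861 = -119*41861 = -4981459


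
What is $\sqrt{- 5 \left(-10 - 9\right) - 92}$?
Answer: $\sqrt{3} \approx 1.732$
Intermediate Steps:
$\sqrt{- 5 \left(-10 - 9\right) - 92} = \sqrt{\left(-5\right) \left(-19\right) - 92} = \sqrt{95 - 92} = \sqrt{3}$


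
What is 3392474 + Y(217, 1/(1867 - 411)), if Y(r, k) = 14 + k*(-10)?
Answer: 2469731259/728 ≈ 3.3925e+6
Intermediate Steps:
Y(r, k) = 14 - 10*k
3392474 + Y(217, 1/(1867 - 411)) = 3392474 + (14 - 10/(1867 - 411)) = 3392474 + (14 - 10/1456) = 3392474 + (14 - 10*1/1456) = 3392474 + (14 - 5/728) = 3392474 + 10187/728 = 2469731259/728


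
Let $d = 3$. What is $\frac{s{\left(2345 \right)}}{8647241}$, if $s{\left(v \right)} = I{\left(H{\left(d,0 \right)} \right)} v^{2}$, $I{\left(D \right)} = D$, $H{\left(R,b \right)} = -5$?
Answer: $- \frac{27495125}{8647241} \approx -3.1796$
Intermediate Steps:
$s{\left(v \right)} = - 5 v^{2}$
$\frac{s{\left(2345 \right)}}{8647241} = \frac{\left(-5\right) 2345^{2}}{8647241} = \left(-5\right) 5499025 \cdot \frac{1}{8647241} = \left(-27495125\right) \frac{1}{8647241} = - \frac{27495125}{8647241}$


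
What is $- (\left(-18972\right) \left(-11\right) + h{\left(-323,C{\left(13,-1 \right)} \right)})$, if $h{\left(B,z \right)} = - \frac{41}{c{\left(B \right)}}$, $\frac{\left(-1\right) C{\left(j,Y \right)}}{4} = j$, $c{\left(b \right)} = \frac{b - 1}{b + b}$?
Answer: $- \frac{33794861}{162} \approx -2.0861 \cdot 10^{5}$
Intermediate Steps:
$c{\left(b \right)} = \frac{-1 + b}{2 b}$
$C{\left(j,Y \right)} = - 4 j$
$h{\left(B,z \right)} = - \frac{82 B}{-1 + B}$ ($h{\left(B,z \right)} = - \frac{41}{\frac{1}{2} \frac{1}{B} \left(-1 + B\right)} = - 41 \frac{2 B}{-1 + B} = - \frac{82 B}{-1 + B}$)
$- (\left(-18972\right) \left(-11\right) + h{\left(-323,C{\left(13,-1 \right)} \right)}) = - (\left(-18972\right) \left(-11\right) - - \frac{26486}{-1 - 323}) = - (208692 - - \frac{26486}{-324}) = - (208692 - \left(-26486\right) \left(- \frac{1}{324}\right)) = - (208692 - \frac{13243}{162}) = \left(-1\right) \frac{33794861}{162} = - \frac{33794861}{162}$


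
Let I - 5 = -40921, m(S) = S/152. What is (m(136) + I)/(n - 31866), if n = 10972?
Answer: 25077/12806 ≈ 1.9582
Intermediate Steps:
m(S) = S/152 (m(S) = S*(1/152) = S/152)
I = -40916 (I = 5 - 40921 = -40916)
(m(136) + I)/(n - 31866) = ((1/152)*136 - 40916)/(10972 - 31866) = (17/19 - 40916)/(-20894) = -777387/19*(-1/20894) = 25077/12806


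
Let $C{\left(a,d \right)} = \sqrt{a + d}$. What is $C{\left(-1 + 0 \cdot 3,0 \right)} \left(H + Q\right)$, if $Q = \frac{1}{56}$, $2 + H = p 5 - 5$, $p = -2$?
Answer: $- \frac{951 i}{56} \approx - 16.982 i$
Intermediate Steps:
$H = -17$ ($H = -2 - 15 = -17$)
$Q = \frac{1}{56} \approx 0.017857$
$C{\left(-1 + 0 \cdot 3,0 \right)} \left(H + Q\right) = \sqrt{\left(-1 + 0 \cdot 3\right) + 0} \left(-17 + \frac{1}{56}\right) = \sqrt{\left(-1 + 0\right) + 0} \left(- \frac{951}{56}\right) = \sqrt{-1 + 0} \left(- \frac{951}{56}\right) = \sqrt{-1} \left(- \frac{951}{56}\right) = i \left(- \frac{951}{56}\right) = - \frac{951 i}{56}$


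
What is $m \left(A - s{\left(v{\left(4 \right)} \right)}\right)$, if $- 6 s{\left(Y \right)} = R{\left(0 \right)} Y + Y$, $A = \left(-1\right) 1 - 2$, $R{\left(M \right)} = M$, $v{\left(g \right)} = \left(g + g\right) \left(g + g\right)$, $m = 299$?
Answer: $\frac{6877}{3} \approx 2292.3$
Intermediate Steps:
$v{\left(g \right)} = 4 g^{2}$ ($v{\left(g \right)} = 2 g 2 g = 4 g^{2}$)
$A = -3$ ($A = -1 - 2 = -3$)
$s{\left(Y \right)} = - \frac{Y}{6}$ ($s{\left(Y \right)} = - \frac{0 Y + Y}{6} = - \frac{0 + Y}{6} = - \frac{Y}{6}$)
$m \left(A - s{\left(v{\left(4 \right)} \right)}\right) = 299 \left(-3 - - \frac{4 \cdot 4^{2}}{6}\right) = 299 \left(-3 - - \frac{4 \cdot 16}{6}\right) = 299 \left(-3 - \left(- \frac{1}{6}\right) 64\right) = 299 \left(-3 - - \frac{32}{3}\right) = 299 \left(-3 + \frac{32}{3}\right) = 299 \cdot \frac{23}{3} = \frac{6877}{3}$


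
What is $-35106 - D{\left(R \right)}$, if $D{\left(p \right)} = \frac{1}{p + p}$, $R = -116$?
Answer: $- \frac{8144591}{232} \approx -35106.0$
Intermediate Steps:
$D{\left(p \right)} = \frac{1}{2 p}$
$-35106 - D{\left(R \right)} = -35106 - \frac{1}{2 \left(-116\right)} = -35106 - \frac{1}{2} \left(- \frac{1}{116}\right) = -35106 - - \frac{1}{232} = -35106 + \frac{1}{232} = - \frac{8144591}{232}$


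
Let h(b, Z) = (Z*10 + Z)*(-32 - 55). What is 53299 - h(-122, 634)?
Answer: 660037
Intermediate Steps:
h(b, Z) = -957*Z (h(b, Z) = (10*Z + Z)*(-87) = (11*Z)*(-87) = -957*Z)
53299 - h(-122, 634) = 53299 - (-957)*634 = 53299 - 1*(-606738) = 53299 + 606738 = 660037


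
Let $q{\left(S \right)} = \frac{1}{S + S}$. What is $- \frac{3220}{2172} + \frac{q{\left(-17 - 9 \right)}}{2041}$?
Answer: $- \frac{85436803}{57629676} \approx -1.4825$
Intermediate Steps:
$q{\left(S \right)} = \frac{1}{2 S}$
$- \frac{3220}{2172} + \frac{q{\left(-17 - 9 \right)}}{2041} = - \frac{3220}{2172} + \frac{\frac{1}{2} \frac{1}{-17 - 9}}{2041} = \left(-3220\right) \frac{1}{2172} + \frac{1}{2 \left(-26\right)} \frac{1}{2041} = - \frac{805}{543} + \frac{1}{2} \left(- \frac{1}{26}\right) \frac{1}{2041} = - \frac{805}{543} - \frac{1}{106132} = - \frac{85436803}{57629676}$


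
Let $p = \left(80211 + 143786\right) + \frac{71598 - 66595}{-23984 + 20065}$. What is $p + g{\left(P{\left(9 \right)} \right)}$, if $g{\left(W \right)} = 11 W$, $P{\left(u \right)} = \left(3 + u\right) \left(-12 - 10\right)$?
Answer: $\frac{866458464}{3919} \approx 2.2109 \cdot 10^{5}$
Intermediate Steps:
$P{\left(u \right)} = -66 - 22 u$ ($P{\left(u \right)} = \left(3 + u\right) \left(-22\right) = -66 - 22 u$)
$p = \frac{877839240}{3919}$ ($p = 223997 + \frac{5003}{-3919} = 223997 + 5003 \left(- \frac{1}{3919}\right) = 223997 - \frac{5003}{3919} = \frac{877839240}{3919} \approx 2.24 \cdot 10^{5}$)
$p + g{\left(P{\left(9 \right)} \right)} = \frac{877839240}{3919} + 11 \left(-66 - 198\right) = \frac{877839240}{3919} + 11 \left(-264\right) = \frac{877839240}{3919} - 2904 = \frac{866458464}{3919}$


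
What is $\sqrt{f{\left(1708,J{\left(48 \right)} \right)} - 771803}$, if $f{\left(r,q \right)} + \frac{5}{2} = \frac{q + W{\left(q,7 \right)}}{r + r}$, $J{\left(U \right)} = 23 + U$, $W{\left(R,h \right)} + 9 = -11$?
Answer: $\frac{i \sqrt{2251560356598}}{1708} \approx 878.52 i$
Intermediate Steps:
$W{\left(R,h \right)} = -20$ ($W{\left(R,h \right)} = -9 - 11 = -20$)
$f{\left(r,q \right)} = - \frac{5}{2} + \frac{-20 + q}{2 r}$ ($f{\left(r,q \right)} = - \frac{5}{2} + \frac{q - 20}{r + r} = - \frac{5}{2} + \frac{-20 + q}{2 r}$)
$\sqrt{f{\left(1708,J{\left(48 \right)} \right)} - 771803} = \sqrt{\frac{-20 + \left(23 + 48\right) - 8540}{2 \cdot 1708} - 771803} = \sqrt{\frac{1}{2} \cdot \frac{1}{1708} \left(-20 + 71 - 8540\right) - 771803} = \sqrt{\frac{1}{2} \cdot \frac{1}{1708} \left(-8489\right) - 771803} = \sqrt{- \frac{8489}{3416} - 771803} = \sqrt{- \frac{2636487537}{3416}} = \frac{i \sqrt{2251560356598}}{1708}$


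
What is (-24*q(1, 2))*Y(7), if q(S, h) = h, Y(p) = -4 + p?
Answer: -144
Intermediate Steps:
(-24*q(1, 2))*Y(7) = (-24*2)*(-4 + 7) = -48*3 = -144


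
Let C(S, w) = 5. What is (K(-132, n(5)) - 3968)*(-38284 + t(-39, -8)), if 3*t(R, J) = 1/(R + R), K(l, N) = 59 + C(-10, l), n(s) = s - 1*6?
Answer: 17486908064/117 ≈ 1.4946e+8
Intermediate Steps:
n(s) = -6 + s (n(s) = s - 6 = -6 + s)
K(l, N) = 64 (K(l, N) = 59 + 5 = 64)
t(R, J) = 1/(6*R) (t(R, J) = 1/(3*(R + R)) = 1/(3*((2*R))) = (1/(2*R))/3 = 1/(6*R))
(K(-132, n(5)) - 3968)*(-38284 + t(-39, -8)) = (64 - 3968)*(-38284 + (⅙)/(-39)) = -3904*(-38284 + (⅙)*(-1/39)) = -3904*(-38284 - 1/234) = -3904*(-8958457/234) = 17486908064/117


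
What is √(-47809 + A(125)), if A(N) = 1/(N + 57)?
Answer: I*√1583625134/182 ≈ 218.65*I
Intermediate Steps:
A(N) = 1/(57 + N)
√(-47809 + A(125)) = √(-47809 + 1/(57 + 125)) = √(-47809 + 1/182) = √(-8701237/182) = I*√1583625134/182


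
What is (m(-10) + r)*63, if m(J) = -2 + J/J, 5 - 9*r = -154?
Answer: 1050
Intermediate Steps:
r = 53/3 (r = 5/9 - 1/9*(-154) = 5/9 + 154/9 = 53/3 ≈ 17.667)
m(J) = -1 (m(J) = -2 + 1 = -1)
(m(-10) + r)*63 = (-1 + 53/3)*63 = (50/3)*63 = 1050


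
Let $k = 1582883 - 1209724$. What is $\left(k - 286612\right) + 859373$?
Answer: $945920$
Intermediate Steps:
$k = 373159$
$\left(k - 286612\right) + 859373 = \left(373159 - 286612\right) + 859373 = 86547 + 859373 = 945920$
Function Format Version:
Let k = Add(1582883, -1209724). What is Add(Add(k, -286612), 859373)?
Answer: 945920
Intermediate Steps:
k = 373159
Add(Add(k, -286612), 859373) = Add(Add(373159, -286612), 859373) = Add(86547, 859373) = 945920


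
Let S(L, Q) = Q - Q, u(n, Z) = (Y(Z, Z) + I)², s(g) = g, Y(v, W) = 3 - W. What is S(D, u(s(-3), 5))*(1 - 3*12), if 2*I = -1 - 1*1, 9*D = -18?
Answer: 0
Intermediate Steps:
D = -2 (D = (⅑)*(-18) = -2)
I = -1 (I = (-1 - 1*1)/2 = (-1 - 1)/2 = (½)*(-2) = -1)
u(n, Z) = (2 - Z)² (u(n, Z) = ((3 - Z) - 1)² = (2 - Z)²)
S(L, Q) = 0
S(D, u(s(-3), 5))*(1 - 3*12) = 0*(1 - 3*12) = 0*(1 - 36) = 0*(-35) = 0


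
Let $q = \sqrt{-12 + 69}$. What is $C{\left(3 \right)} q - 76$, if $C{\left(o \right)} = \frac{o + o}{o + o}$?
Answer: $-76 + \sqrt{57} \approx -68.45$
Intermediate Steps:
$C{\left(o \right)} = 1$ ($C{\left(o \right)} = \frac{2 o}{2 o} = 2 o \frac{1}{2 o} = 1$)
$q = \sqrt{57} \approx 7.5498$
$C{\left(3 \right)} q - 76 = 1 \sqrt{57} - 76 = \sqrt{57} - 76 = -76 + \sqrt{57}$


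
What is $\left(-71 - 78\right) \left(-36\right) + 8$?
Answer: $5372$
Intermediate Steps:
$\left(-71 - 78\right) \left(-36\right) + 8 = \left(-149\right) \left(-36\right) + 8 = 5364 + 8 = 5372$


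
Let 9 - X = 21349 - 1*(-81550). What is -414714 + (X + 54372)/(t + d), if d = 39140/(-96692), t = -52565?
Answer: -263480391177403/635331765 ≈ -4.1471e+5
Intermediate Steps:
d = -9785/24173 (d = 39140*(-1/96692) = -9785/24173 ≈ -0.40479)
X = -102890 (X = 9 - (21349 - 1*(-81550)) = 9 - (21349 + 81550) = 9 - 1*102899 = 9 - 102899 = -102890)
-414714 + (X + 54372)/(t + d) = -414714 + (-102890 + 54372)/(-52565 - 9785/24173) = -414714 - 48518/(-1270663530/24173) = -414714 - 48518*(-24173/1270663530) = -414714 + 586412807/635331765 = -263480391177403/635331765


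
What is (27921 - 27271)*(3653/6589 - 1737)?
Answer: -7436936000/6589 ≈ -1.1287e+6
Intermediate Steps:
(27921 - 27271)*(3653/6589 - 1737) = 650*(3653*(1/6589) - 1737) = 650*(3653/6589 - 1737) = 650*(-11441440/6589) = -7436936000/6589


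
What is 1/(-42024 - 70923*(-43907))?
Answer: 1/4959163929 ≈ 2.0165e-10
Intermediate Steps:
1/(-42024 - 70923*(-43907)) = -1/43907/(-112947) = -1/112947*(-1/43907) = 1/4959163929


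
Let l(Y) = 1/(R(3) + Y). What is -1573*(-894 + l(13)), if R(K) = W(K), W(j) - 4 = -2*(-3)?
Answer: 32342453/23 ≈ 1.4062e+6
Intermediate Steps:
W(j) = 10 (W(j) = 4 - 2*(-3) = 4 + 6 = 10)
R(K) = 10
l(Y) = 1/(10 + Y)
-1573*(-894 + l(13)) = -1573*(-894 + 1/(10 + 13)) = -1573*(-894 + 1/23) = -1573*(-20561)/23 = -1*(-32342453/23) = 32342453/23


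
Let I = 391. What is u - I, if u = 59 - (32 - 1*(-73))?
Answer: -437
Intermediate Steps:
u = -46 (u = 59 - (32 + 73) = 59 - 1*105 = 59 - 105 = -46)
u - I = -46 - 1*391 = -46 - 391 = -437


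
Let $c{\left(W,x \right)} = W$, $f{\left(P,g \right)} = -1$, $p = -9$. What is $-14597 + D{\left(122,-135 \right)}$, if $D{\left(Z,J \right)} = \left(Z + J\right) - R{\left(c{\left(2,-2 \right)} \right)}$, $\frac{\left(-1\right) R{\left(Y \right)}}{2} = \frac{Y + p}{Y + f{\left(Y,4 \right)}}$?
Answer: $-14624$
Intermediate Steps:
$R{\left(Y \right)} = - \frac{2 \left(-9 + Y\right)}{-1 + Y}$ ($R{\left(Y \right)} = - 2 \frac{Y - 9}{Y - 1} = - 2 \frac{-9 + Y}{-1 + Y} = - \frac{2 \left(-9 + Y\right)}{-1 + Y}$)
$D{\left(Z,J \right)} = -14 + J + Z$ ($D{\left(Z,J \right)} = \left(Z + J\right) - \frac{2 \left(9 - 2\right)}{-1 + 2} = \left(J + Z\right) - \frac{2 \left(9 - 2\right)}{1} = \left(J + Z\right) - 2 \cdot 1 \cdot 7 = \left(J + Z\right) - 14 = -14 + J + Z$)
$-14597 + D{\left(122,-135 \right)} = -14597 - 27 = -14624$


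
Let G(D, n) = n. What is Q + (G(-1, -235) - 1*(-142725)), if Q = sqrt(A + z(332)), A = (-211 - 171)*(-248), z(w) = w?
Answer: 142490 + 2*sqrt(23767) ≈ 1.4280e+5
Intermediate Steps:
A = 94736 (A = -382*(-248) = 94736)
Q = 2*sqrt(23767) (Q = sqrt(94736 + 332) = sqrt(95068) = 2*sqrt(23767) ≈ 308.33)
Q + (G(-1, -235) - 1*(-142725)) = 2*sqrt(23767) + (-235 - 1*(-142725)) = 2*sqrt(23767) + (-235 + 142725) = 2*sqrt(23767) + 142490 = 142490 + 2*sqrt(23767)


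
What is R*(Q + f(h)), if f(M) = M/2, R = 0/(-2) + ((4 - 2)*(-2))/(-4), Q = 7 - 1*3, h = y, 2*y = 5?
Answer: 21/4 ≈ 5.2500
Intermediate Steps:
y = 5/2 (y = (½)*5 = 5/2 ≈ 2.5000)
h = 5/2 ≈ 2.5000
Q = 4 (Q = 7 - 3 = 4)
R = 1 (R = 0*(-½) + (2*(-2))*(-¼) = 0 - 4*(-¼) = 0 + 1 = 1)
f(M) = M/2 (f(M) = M*(½) = M/2)
R*(Q + f(h)) = 1*(4 + (½)*(5/2)) = 1*(4 + 5/4) = 1*(21/4) = 21/4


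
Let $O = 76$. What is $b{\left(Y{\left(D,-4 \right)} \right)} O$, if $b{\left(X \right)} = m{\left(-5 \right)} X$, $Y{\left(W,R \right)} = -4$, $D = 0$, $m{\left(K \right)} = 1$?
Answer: $-304$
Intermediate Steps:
$b{\left(X \right)} = X$ ($b{\left(X \right)} = 1 X = X$)
$b{\left(Y{\left(D,-4 \right)} \right)} O = \left(-4\right) 76 = -304$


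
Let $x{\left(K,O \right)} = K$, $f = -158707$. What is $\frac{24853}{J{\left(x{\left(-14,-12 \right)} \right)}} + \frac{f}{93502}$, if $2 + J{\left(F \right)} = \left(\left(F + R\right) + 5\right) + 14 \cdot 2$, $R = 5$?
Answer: $\frac{580078413}{514261} \approx 1128.0$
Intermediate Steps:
$J{\left(F \right)} = 36 + F$ ($J{\left(F \right)} = -2 + \left(\left(\left(F + 5\right) + 5\right) + 14 \cdot 2\right) = -2 + \left(\left(\left(5 + F\right) + 5\right) + 28\right) = -2 + \left(\left(10 + F\right) + 28\right) = -2 + \left(38 + F\right) = 36 + F$)
$\frac{24853}{J{\left(x{\left(-14,-12 \right)} \right)}} + \frac{f}{93502} = \frac{24853}{36 - 14} - \frac{158707}{93502} = \frac{24853}{22} - \frac{158707}{93502} = \frac{580078413}{514261}$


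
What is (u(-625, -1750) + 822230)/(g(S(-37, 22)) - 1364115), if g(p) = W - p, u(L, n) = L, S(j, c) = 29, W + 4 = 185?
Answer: -821605/1363963 ≈ -0.60237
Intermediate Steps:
W = 181 (W = -4 + 185 = 181)
g(p) = 181 - p
(u(-625, -1750) + 822230)/(g(S(-37, 22)) - 1364115) = (-625 + 822230)/((181 - 1*29) - 1364115) = 821605/((181 - 29) - 1364115) = 821605/(152 - 1364115) = 821605/(-1363963) = 821605*(-1/1363963) = -821605/1363963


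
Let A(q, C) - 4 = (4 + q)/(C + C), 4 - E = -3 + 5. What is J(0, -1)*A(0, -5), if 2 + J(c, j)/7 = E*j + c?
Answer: -504/5 ≈ -100.80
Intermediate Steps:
E = 2 (E = 4 - (-3 + 5) = 4 - 1*2 = 4 - 2 = 2)
J(c, j) = -14 + 7*c + 14*j (J(c, j) = -14 + 7*(2*j + c) = -14 + 7*(c + 2*j) = -14 + (7*c + 14*j) = -14 + 7*c + 14*j)
A(q, C) = 4 + (4 + q)/(2*C) (A(q, C) = 4 + (4 + q)/(C + C) = 4 + (4 + q)/((2*C)) = 4 + (4 + q)*(1/(2*C)) = 4 + (4 + q)/(2*C))
J(0, -1)*A(0, -5) = (-14 + 7*0 + 14*(-1))*((1/2)*(4 + 0 + 8*(-5))/(-5)) = (-14 + 0 - 14)*((1/2)*(-1/5)*(4 + 0 - 40)) = -14*(-1)*(-36)/5 = -28*18/5 = -504/5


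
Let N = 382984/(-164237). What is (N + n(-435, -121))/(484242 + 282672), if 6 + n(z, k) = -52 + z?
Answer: -27117275/41985218206 ≈ -0.00064588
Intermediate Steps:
n(z, k) = -58 + z (n(z, k) = -6 + (-52 + z) = -58 + z)
N = -382984/164237 (N = 382984*(-1/164237) = -382984/164237 ≈ -2.3319)
(N + n(-435, -121))/(484242 + 282672) = (-382984/164237 + (-58 - 435))/(484242 + 282672) = (-382984/164237 - 493)/766914 = -81351825/164237*1/766914 = -27117275/41985218206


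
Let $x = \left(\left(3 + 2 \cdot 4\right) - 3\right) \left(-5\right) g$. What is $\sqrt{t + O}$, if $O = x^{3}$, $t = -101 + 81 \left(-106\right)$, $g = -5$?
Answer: $\sqrt{7991313} \approx 2826.9$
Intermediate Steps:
$x = 200$ ($x = \left(\left(3 + 2 \cdot 4\right) - 3\right) \left(-5\right) \left(-5\right) = \left(\left(3 + 8\right) - 3\right) \left(-5\right) \left(-5\right) = \left(11 - 3\right) \left(-5\right) \left(-5\right) = 8 \left(-5\right) \left(-5\right) = \left(-40\right) \left(-5\right) = 200$)
$t = -8687$ ($t = -101 - 8586 = -8687$)
$O = 8000000$ ($O = 200^{3} = 8000000$)
$\sqrt{t + O} = \sqrt{-8687 + 8000000} = \sqrt{7991313}$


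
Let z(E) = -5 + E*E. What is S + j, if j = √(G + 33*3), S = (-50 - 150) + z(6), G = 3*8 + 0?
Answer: -169 + √123 ≈ -157.91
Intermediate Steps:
G = 24 (G = 24 + 0 = 24)
z(E) = -5 + E²
S = -169 (S = (-50 - 150) + (-5 + 6²) = -200 + (-5 + 36) = -200 + 31 = -169)
j = √123 (j = √(24 + 33*3) = √(24 + 99) = √123 ≈ 11.091)
S + j = -169 + √123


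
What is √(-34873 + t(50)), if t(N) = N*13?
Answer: I*√34223 ≈ 184.99*I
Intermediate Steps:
t(N) = 13*N
√(-34873 + t(50)) = √(-34873 + 13*50) = √(-34873 + 650) = √(-34223) = I*√34223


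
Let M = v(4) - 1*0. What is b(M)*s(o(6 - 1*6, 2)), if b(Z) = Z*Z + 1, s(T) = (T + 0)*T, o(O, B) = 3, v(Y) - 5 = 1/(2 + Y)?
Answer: 997/4 ≈ 249.25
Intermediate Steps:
v(Y) = 5 + 1/(2 + Y)
s(T) = T**2 (s(T) = T*T = T**2)
M = 31/6 (M = (11 + 5*4)/(2 + 4) - 1*0 = (11 + 20)/6 + 0 = (1/6)*31 + 0 = 31/6 + 0 = 31/6 ≈ 5.1667)
b(Z) = 1 + Z**2 (b(Z) = Z**2 + 1 = 1 + Z**2)
b(M)*s(o(6 - 1*6, 2)) = (1 + (31/6)**2)*3**2 = (1 + 961/36)*9 = (997/36)*9 = 997/4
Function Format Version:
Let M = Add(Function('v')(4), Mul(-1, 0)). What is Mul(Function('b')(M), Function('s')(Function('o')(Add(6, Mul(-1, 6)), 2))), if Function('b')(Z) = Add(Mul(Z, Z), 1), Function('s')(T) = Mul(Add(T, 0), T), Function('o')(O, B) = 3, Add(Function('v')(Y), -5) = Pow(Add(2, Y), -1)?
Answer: Rational(997, 4) ≈ 249.25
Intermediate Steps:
Function('v')(Y) = Add(5, Pow(Add(2, Y), -1))
Function('s')(T) = Pow(T, 2) (Function('s')(T) = Mul(T, T) = Pow(T, 2))
M = Rational(31, 6) (M = Add(Mul(Pow(Add(2, 4), -1), Add(11, Mul(5, 4))), Mul(-1, 0)) = Add(Mul(Pow(6, -1), Add(11, 20)), 0) = Add(Mul(Rational(1, 6), 31), 0) = Add(Rational(31, 6), 0) = Rational(31, 6) ≈ 5.1667)
Function('b')(Z) = Add(1, Pow(Z, 2)) (Function('b')(Z) = Add(Pow(Z, 2), 1) = Add(1, Pow(Z, 2)))
Mul(Function('b')(M), Function('s')(Function('o')(Add(6, Mul(-1, 6)), 2))) = Mul(Add(1, Pow(Rational(31, 6), 2)), Pow(3, 2)) = Mul(Add(1, Rational(961, 36)), 9) = Mul(Rational(997, 36), 9) = Rational(997, 4)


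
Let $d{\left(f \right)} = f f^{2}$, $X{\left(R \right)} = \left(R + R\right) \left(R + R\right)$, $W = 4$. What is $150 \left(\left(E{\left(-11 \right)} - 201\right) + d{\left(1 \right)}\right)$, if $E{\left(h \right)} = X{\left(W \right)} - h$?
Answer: $-18750$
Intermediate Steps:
$X{\left(R \right)} = 4 R^{2}$ ($X{\left(R \right)} = 2 R 2 R = 4 R^{2}$)
$E{\left(h \right)} = 64 - h$ ($E{\left(h \right)} = 4 \cdot 4^{2} - h = 4 \cdot 16 - h = 64 - h$)
$d{\left(f \right)} = f^{3}$
$150 \left(\left(E{\left(-11 \right)} - 201\right) + d{\left(1 \right)}\right) = 150 \left(\left(\left(64 - -11\right) - 201\right) + 1^{3}\right) = 150 \left(\left(\left(64 + 11\right) - 201\right) + 1\right) = 150 \left(\left(75 - 201\right) + 1\right) = 150 \left(-126 + 1\right) = 150 \left(-125\right) = -18750$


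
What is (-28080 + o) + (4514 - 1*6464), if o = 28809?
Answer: -1221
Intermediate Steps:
(-28080 + o) + (4514 - 1*6464) = (-28080 + 28809) + (4514 - 1*6464) = 729 + (4514 - 6464) = 729 - 1950 = -1221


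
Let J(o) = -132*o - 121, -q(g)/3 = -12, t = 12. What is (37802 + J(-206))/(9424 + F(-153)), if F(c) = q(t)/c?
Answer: 1102841/160204 ≈ 6.8840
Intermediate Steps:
q(g) = 36 (q(g) = -3*(-12) = 36)
J(o) = -121 - 132*o
F(c) = 36/c
(37802 + J(-206))/(9424 + F(-153)) = (37802 + (-121 - 132*(-206)))/(9424 + 36/(-153)) = (37802 + (-121 + 27192))/(9424 + 36*(-1/153)) = (37802 + 27071)/(9424 - 4/17) = 64873/(160204/17) = 64873*(17/160204) = 1102841/160204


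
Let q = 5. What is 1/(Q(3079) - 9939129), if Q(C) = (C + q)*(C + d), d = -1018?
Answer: -1/3583005 ≈ -2.7910e-7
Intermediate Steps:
Q(C) = (-1018 + C)*(5 + C) (Q(C) = (C + 5)*(C - 1018) = (5 + C)*(-1018 + C) = (-1018 + C)*(5 + C))
1/(Q(3079) - 9939129) = 1/((-5090 + 3079² - 1013*3079) - 9939129) = 1/((-5090 + 9480241 - 3119027) - 9939129) = 1/(6356124 - 9939129) = 1/(-3583005) = -1/3583005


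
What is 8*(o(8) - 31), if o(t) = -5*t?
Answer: -568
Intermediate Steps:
8*(o(8) - 31) = 8*(-5*8 - 31) = 8*(-40 - 31) = 8*(-71) = -568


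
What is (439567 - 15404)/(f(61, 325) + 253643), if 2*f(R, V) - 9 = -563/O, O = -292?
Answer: 247711192/148130703 ≈ 1.6722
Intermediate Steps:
f(R, V) = 3191/584 (f(R, V) = 9/2 + (-563/(-292))/2 = 9/2 + (-563*(-1/292))/2 = 9/2 + (½)*(563/292) = 9/2 + 563/584 = 3191/584)
(439567 - 15404)/(f(61, 325) + 253643) = (439567 - 15404)/(3191/584 + 253643) = 424163/(148130703/584) = 424163*(584/148130703) = 247711192/148130703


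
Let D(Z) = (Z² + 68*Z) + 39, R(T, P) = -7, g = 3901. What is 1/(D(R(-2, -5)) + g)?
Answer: 1/3513 ≈ 0.00028466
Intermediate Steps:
D(Z) = 39 + Z² + 68*Z
1/(D(R(-2, -5)) + g) = 1/((39 + (-7)² + 68*(-7)) + 3901) = 1/((39 + 49 - 476) + 3901) = 1/(-388 + 3901) = 1/3513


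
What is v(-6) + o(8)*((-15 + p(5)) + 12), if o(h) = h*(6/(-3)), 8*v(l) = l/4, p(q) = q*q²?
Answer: -31235/16 ≈ -1952.2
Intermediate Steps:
p(q) = q³
v(l) = l/32 (v(l) = (l/4)/8 = l/32)
o(h) = -2*h (o(h) = h*(6*(-⅓)) = h*(-2) = -2*h)
v(-6) + o(8)*((-15 + p(5)) + 12) = (1/32)*(-6) + (-2*8)*((-15 + 5³) + 12) = -3/16 - 16*((-15 + 125) + 12) = -3/16 - 16*(110 + 12) = -3/16 - 16*122 = -3/16 - 1952 = -31235/16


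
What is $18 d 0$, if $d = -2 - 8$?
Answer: $0$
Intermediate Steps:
$d = -10$ ($d = -2 - 8 = -10$)
$18 d 0 = 18 \left(-10\right) 0 = \left(-180\right) 0 = 0$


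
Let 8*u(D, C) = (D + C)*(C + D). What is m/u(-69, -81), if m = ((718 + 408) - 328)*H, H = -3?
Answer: -532/625 ≈ -0.85120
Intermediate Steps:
u(D, C) = (C + D)²/8 (u(D, C) = ((D + C)*(C + D))/8 = ((C + D)*(C + D))/8 = (C + D)²/8)
m = -2394 (m = ((718 + 408) - 328)*(-3) = (1126 - 328)*(-3) = 798*(-3) = -2394)
m/u(-69, -81) = -2394*8/(-81 - 69)² = -2394/((⅛)*(-150)²) = -2394/((⅛)*22500) = -2394/5625/2 = -2394*2/5625 = -532/625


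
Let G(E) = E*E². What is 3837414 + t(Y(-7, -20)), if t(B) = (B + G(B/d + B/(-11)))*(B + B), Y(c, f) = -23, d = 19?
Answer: 35042387188104/9129329 ≈ 3.8384e+6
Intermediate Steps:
G(E) = E³
t(B) = 2*B*(B - 512*B³/9129329) (t(B) = (B + (B/19 + B/(-11))³)*(B + B) = (B + (B*(1/19) + B*(-1/11))³)*(2*B) = (B + (B/19 - B/11)³)*(2*B) = (B + (-8*B/209)³)*(2*B) = (B - 512*B³/9129329)*(2*B) = 2*B*(B - 512*B³/9129329))
3837414 + t(Y(-7, -20)) = 3837414 + (-23)²*(2 - 1024/9129329*(-23)²) = 3837414 + 529*(2 - 1024/9129329*529) = 3837414 + 529*(2 - 541696/9129329) = 3837414 + 529*(17716962/9129329) = 3837414 + 9372272898/9129329 = 35042387188104/9129329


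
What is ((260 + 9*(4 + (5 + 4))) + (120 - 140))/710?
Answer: 357/710 ≈ 0.50282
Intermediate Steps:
((260 + 9*(4 + (5 + 4))) + (120 - 140))/710 = ((260 + 9*(4 + 9)) - 20)*(1/710) = ((260 + 9*13) - 20)*(1/710) = ((260 + 117) - 20)*(1/710) = (377 - 20)*(1/710) = 357*(1/710) = 357/710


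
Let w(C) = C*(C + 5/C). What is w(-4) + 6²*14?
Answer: 525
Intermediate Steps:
w(-4) + 6²*14 = (5 + (-4)²) + 6²*14 = (5 + 16) + 36*14 = 21 + 504 = 525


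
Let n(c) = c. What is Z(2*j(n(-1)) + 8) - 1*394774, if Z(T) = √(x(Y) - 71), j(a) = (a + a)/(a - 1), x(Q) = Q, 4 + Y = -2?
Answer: -394774 + I*√77 ≈ -3.9477e+5 + 8.775*I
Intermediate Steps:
Y = -6 (Y = -4 - 2 = -6)
j(a) = 2*a/(-1 + a) (j(a) = (2*a)/(-1 + a) = 2*a/(-1 + a))
Z(T) = I*√77 (Z(T) = √(-6 - 71) = √(-77) = I*√77)
Z(2*j(n(-1)) + 8) - 1*394774 = I*√77 - 1*394774 = I*√77 - 394774 = -394774 + I*√77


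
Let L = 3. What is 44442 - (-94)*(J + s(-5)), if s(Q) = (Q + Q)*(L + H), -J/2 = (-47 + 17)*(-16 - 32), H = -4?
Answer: -225338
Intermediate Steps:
J = -2880 (J = -2*(-47 + 17)*(-16 - 32) = -(-60)*(-48) = -2*1440 = -2880)
s(Q) = -2*Q (s(Q) = (Q + Q)*(3 - 4) = (2*Q)*(-1) = -2*Q)
44442 - (-94)*(J + s(-5)) = 44442 - (-94)*(-2880 - 2*(-5)) = 44442 - (-94)*(-2880 + 10) = 44442 - (-94)*(-2870) = 44442 - 1*269780 = 44442 - 269780 = -225338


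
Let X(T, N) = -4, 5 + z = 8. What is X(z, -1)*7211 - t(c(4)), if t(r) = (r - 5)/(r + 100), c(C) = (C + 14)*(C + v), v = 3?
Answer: -6518865/226 ≈ -28845.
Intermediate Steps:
z = 3 (z = -5 + 8 = 3)
c(C) = (3 + C)*(14 + C) (c(C) = (C + 14)*(C + 3) = (14 + C)*(3 + C) = (3 + C)*(14 + C))
t(r) = (-5 + r)/(100 + r)
X(z, -1)*7211 - t(c(4)) = -4*7211 - (-5 + (42 + 4**2 + 17*4))/(100 + (42 + 4**2 + 17*4)) = -28844 - (-5 + (42 + 16 + 68))/(100 + (42 + 16 + 68)) = -28844 - (-5 + 126)/(100 + 126) = -28844 - 121/226 = -6518865/226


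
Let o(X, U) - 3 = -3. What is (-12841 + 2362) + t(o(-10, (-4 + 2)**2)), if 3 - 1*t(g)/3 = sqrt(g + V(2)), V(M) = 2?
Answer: -10470 - 3*sqrt(2) ≈ -10474.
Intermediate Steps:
o(X, U) = 0 (o(X, U) = 3 - 3 = 0)
t(g) = 9 - 3*sqrt(2 + g) (t(g) = 9 - 3*sqrt(g + 2) = 9 - 3*sqrt(2 + g))
(-12841 + 2362) + t(o(-10, (-4 + 2)**2)) = (-12841 + 2362) + (9 - 3*sqrt(2 + 0)) = -10479 + (9 - 3*sqrt(2)) = -10470 - 3*sqrt(2)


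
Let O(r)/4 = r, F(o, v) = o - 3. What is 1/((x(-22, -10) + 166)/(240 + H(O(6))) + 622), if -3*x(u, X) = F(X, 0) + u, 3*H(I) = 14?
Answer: 734/457081 ≈ 0.0016058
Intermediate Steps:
F(o, v) = -3 + o
O(r) = 4*r
H(I) = 14/3 (H(I) = (⅓)*14 = 14/3)
x(u, X) = 1 - X/3 - u/3 (x(u, X) = -((-3 + X) + u)/3 = -(-3 + X + u)/3 = 1 - X/3 - u/3)
1/((x(-22, -10) + 166)/(240 + H(O(6))) + 622) = 1/(((1 - ⅓*(-10) - ⅓*(-22)) + 166)/(240 + 14/3) + 622) = 1/(((1 + 10/3 + 22/3) + 166)/(734/3) + 622) = 1/((35/3 + 166)*(3/734) + 622) = 1/((533/3)*(3/734) + 622) = 1/(533/734 + 622) = 1/(457081/734) = 734/457081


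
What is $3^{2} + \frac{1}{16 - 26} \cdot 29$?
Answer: $\frac{61}{10} \approx 6.1$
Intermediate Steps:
$3^{2} + \frac{1}{16 - 26} \cdot 29 = 9 + \frac{1}{-10} \cdot 29 = 9 - \frac{29}{10} = \frac{61}{10}$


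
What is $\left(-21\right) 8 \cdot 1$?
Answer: $-168$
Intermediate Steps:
$\left(-21\right) 8 \cdot 1 = \left(-168\right) 1 = -168$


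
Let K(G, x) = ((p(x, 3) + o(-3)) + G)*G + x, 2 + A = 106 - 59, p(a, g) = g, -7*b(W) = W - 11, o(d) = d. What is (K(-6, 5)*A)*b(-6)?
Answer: 31365/7 ≈ 4480.7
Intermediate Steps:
b(W) = 11/7 - W/7 (b(W) = -(W - 11)/7 = -(-11 + W)/7 = 11/7 - W/7)
A = 45 (A = -2 + (106 - 59) = -2 + 47 = 45)
K(G, x) = x + G² (K(G, x) = ((3 - 3) + G)*G + x = (0 + G)*G + x = G*G + x = G² + x = x + G²)
(K(-6, 5)*A)*b(-6) = ((5 + (-6)²)*45)*(11/7 - ⅐*(-6)) = ((5 + 36)*45)*(11/7 + 6/7) = (41*45)*(17/7) = 1845*(17/7) = 31365/7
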